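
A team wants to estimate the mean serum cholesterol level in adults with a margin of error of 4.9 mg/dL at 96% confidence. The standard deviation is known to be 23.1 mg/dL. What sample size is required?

For a mean, the margin of error is E = z·σ/√n, so n = (zσ/E)².
At 96% confidence, z = 2.054.
n = (2.054 × 23.1 / 4.9)² = 93.76
Round up: n = 94.

n = 94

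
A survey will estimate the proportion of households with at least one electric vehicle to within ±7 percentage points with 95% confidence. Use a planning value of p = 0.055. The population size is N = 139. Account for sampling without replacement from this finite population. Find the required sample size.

32

For a proportion with margin E = 0.07 at 95% confidence, z = 1.960.
n = p̂(1−p̂)(z/E)² = 0.055 × 0.945 × (1.960/0.07)² = 40.75 — call this n₀.
Finite-population correction with N = 139: n = n₀ / (1 + (n₀−1)/N) = 40.75 / 1.286 = 31.69
Round up: n = 32.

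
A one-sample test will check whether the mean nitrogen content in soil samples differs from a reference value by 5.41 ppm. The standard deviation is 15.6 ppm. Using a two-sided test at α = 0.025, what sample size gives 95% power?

126

For a one-sample z-test, n = ((z_{α/2} + z_β)·σ/δ)².
z_{α/2} = 2.241 (two-sided α = 0.025); z_β = 1.645 (power 95% → β = 0.05).
n = (3.886 × 15.6 / 5.41)² = 125.56
Round up: n = 126.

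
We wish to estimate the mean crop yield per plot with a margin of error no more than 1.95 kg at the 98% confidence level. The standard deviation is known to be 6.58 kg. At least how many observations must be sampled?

For a mean, the margin of error is E = z·σ/√n, so n = (zσ/E)².
At 98% confidence, z = 2.326.
n = (2.326 × 6.58 / 1.95)² = 61.60
Round up: n = 62.

62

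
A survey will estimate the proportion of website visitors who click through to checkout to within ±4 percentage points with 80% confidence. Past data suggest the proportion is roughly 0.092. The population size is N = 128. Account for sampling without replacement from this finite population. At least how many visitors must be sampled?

52

For a proportion with margin E = 0.04 at 80% confidence, z = 1.282.
n = p̂(1−p̂)(z/E)² = 0.092 × 0.908 × (1.282/0.04)² = 85.81 — call this n₀.
Finite-population correction with N = 128: n = n₀ / (1 + (n₀−1)/N) = 85.81 / 1.663 = 51.60
Round up: n = 52.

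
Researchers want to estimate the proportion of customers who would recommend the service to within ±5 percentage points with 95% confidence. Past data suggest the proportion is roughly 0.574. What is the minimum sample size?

376

For a proportion with margin E = 0.05 at 95% confidence, z = 1.960.
n = p̂(1−p̂)(z/E)² = 0.574 × 0.426 × (1.960/0.05)² = 375.75
Round up: n = 376.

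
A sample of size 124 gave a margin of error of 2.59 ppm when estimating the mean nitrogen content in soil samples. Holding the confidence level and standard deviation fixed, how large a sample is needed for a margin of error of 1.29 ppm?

500

Margin of error scales as 1/√n, so n₂ = n₁·(E₁/E₂)².
n₂ = 124 × (2.59/1.29)² = 124 × 4.031 = 499.84
Round up: n₂ = 500.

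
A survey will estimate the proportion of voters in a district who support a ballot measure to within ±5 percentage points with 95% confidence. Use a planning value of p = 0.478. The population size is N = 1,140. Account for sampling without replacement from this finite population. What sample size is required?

n = 288

For a proportion with margin E = 0.05 at 95% confidence, z = 1.960.
n = p̂(1−p̂)(z/E)² = 0.478 × 0.522 × (1.960/0.05)² = 383.42 — call this n₀.
Finite-population correction with N = 1,140: n = n₀ / (1 + (n₀−1)/N) = 383.42 / 1.335 = 287.21
Round up: n = 288.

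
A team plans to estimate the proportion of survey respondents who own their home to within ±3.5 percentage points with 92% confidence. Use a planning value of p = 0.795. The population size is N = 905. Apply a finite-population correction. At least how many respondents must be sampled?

n = 282

For a proportion with margin E = 0.035 at 92% confidence, z = 1.751.
n = p̂(1−p̂)(z/E)² = 0.795 × 0.205 × (1.751/0.035)² = 407.90 — call this n₀.
Finite-population correction with N = 905: n = n₀ / (1 + (n₀−1)/N) = 407.90 / 1.45 = 281.31
Round up: n = 282.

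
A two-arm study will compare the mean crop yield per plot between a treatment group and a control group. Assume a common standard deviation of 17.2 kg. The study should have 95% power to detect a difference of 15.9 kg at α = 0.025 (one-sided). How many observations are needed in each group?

31 per group

For two equal groups, n per group = 2·((z_α + z_β)·σ/δ)².
z_α = 1.960; z_β = 1.645 (power 95%).
n = 2 × (3.605 × 17.2 / 15.9)² = 2 × 15.21 = 30.42
Round up: n = 31 per group.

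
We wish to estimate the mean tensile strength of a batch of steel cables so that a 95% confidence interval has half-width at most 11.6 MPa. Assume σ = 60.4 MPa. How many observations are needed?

105

For a mean, the margin of error is E = z·σ/√n, so n = (zσ/E)².
At 95% confidence, z = 1.960.
n = (1.960 × 60.4 / 11.6)² = 104.15
Round up: n = 105.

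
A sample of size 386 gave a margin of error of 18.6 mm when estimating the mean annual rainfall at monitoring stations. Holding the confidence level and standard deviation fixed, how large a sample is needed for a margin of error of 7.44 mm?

n = 2413

Margin of error scales as 1/√n, so n₂ = n₁·(E₁/E₂)².
n₂ = 386 × (18.6/7.44)² = 386 × 6.25 = 2412.50
Round up: n₂ = 2413.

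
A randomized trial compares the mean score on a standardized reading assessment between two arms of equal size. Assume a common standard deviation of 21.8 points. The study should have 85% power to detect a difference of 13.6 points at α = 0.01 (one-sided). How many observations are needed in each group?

For two equal groups, n per group = 2·((z_α + z_β)·σ/δ)².
z_α = 2.326; z_β = 1.036 (power 85%).
n = 2 × (3.362 × 21.8 / 13.6)² = 2 × 29.04 = 58.08
Round up: n = 59 per group.

59 per group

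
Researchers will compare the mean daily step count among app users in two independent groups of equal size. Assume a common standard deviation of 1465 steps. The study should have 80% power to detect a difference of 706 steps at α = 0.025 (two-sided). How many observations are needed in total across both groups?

164 total

For two equal groups, n per group = 2·((z_{α/2} + z_β)·σ/δ)².
z_{α/2} = 2.241; z_β = 0.842 (power 80%).
n = 2 × (3.083 × 1465 / 706)² = 2 × 40.93 = 81.86
Round up: n = 82 per group.
Total across both groups: 2 × 82 = 164.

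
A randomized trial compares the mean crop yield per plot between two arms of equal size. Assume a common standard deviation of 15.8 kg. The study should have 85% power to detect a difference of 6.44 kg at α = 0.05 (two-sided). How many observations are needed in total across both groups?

For two equal groups, n per group = 2·((z_{α/2} + z_β)·σ/δ)².
z_{α/2} = 1.960; z_β = 1.036 (power 85%).
n = 2 × (2.996 × 15.8 / 6.44)² = 2 × 54.03 = 108.06
Round up: n = 109 per group.
Total across both groups: 2 × 109 = 218.

218 total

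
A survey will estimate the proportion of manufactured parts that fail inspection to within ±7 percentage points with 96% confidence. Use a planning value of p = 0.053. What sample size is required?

44

For a proportion with margin E = 0.07 at 96% confidence, z = 2.054.
n = p̂(1−p̂)(z/E)² = 0.053 × 0.947 × (2.054/0.07)² = 43.21
Round up: n = 44.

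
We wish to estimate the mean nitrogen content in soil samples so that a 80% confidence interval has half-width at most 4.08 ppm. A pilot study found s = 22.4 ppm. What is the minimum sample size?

50

For a mean, the margin of error is E = z·σ/√n, so n = (zσ/E)².
At 80% confidence, z = 1.282.
n = (1.282 × 22.4 / 4.08)² = 49.54
Round up: n = 50.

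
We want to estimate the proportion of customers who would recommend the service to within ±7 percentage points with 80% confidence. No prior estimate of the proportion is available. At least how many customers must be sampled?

84

For a proportion with margin E = 0.07 at 80% confidence, z = 1.282.
With no prior estimate, use p = 0.5, which maximizes p(1−p) at 0.25.
n = 0.25 × (z/E)² = 0.25 × (1.282/0.07)² = 83.85
Round up: n = 84.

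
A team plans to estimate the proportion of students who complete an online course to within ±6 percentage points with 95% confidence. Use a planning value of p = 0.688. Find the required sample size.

For a proportion with margin E = 0.06 at 95% confidence, z = 1.960.
n = p̂(1−p̂)(z/E)² = 0.688 × 0.312 × (1.960/0.06)² = 229.06
Round up: n = 230.

230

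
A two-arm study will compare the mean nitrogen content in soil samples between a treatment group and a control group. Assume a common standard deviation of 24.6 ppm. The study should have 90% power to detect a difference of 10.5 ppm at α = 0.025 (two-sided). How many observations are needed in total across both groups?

For two equal groups, n per group = 2·((z_{α/2} + z_β)·σ/δ)².
z_{α/2} = 2.241; z_β = 1.282 (power 90%).
n = 2 × (3.523 × 24.6 / 10.5)² = 2 × 68.13 = 136.26
Round up: n = 137 per group.
Total across both groups: 2 × 137 = 274.

274 total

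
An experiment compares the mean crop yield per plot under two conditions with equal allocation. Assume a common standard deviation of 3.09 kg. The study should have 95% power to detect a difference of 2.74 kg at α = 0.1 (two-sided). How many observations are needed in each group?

For two equal groups, n per group = 2·((z_{α/2} + z_β)·σ/δ)².
z_{α/2} = 1.645; z_β = 1.645 (power 95%).
n = 2 × (3.290 × 3.09 / 2.74)² = 2 × 13.77 = 27.54
Round up: n = 28 per group.

28 per group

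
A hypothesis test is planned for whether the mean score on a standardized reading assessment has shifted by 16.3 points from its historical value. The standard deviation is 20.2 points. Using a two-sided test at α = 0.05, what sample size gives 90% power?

For a one-sample z-test, n = ((z_{α/2} + z_β)·σ/δ)².
z_{α/2} = 1.960 (two-sided α = 0.05); z_β = 1.282 (power 90% → β = 0.1).
n = (3.242 × 20.2 / 16.3)² = 16.14
Round up: n = 17.

n = 17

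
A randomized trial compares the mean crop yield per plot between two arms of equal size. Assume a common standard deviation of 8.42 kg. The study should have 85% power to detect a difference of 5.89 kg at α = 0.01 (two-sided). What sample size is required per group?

54 per group

For two equal groups, n per group = 2·((z_{α/2} + z_β)·σ/δ)².
z_{α/2} = 2.576; z_β = 1.036 (power 85%).
n = 2 × (3.612 × 8.42 / 5.89)² = 2 × 26.66 = 53.32
Round up: n = 54 per group.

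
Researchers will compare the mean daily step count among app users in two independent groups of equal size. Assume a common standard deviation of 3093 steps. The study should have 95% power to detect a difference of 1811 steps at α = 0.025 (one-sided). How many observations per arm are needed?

For two equal groups, n per group = 2·((z_α + z_β)·σ/δ)².
z_α = 1.960; z_β = 1.645 (power 95%).
n = 2 × (3.605 × 3093 / 1811)² = 2 × 37.91 = 75.82
Round up: n = 76 per group.

76 per group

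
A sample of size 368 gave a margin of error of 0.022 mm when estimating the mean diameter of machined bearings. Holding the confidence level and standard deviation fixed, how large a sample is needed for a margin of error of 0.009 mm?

Margin of error scales as 1/√n, so n₂ = n₁·(E₁/E₂)².
n₂ = 368 × (0.022/0.009)² = 368 × 5.975 = 2198.80
Round up: n₂ = 2199.

n = 2199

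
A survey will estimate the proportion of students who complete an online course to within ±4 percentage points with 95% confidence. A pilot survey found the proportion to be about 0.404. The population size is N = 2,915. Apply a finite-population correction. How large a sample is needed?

483

For a proportion with margin E = 0.04 at 95% confidence, z = 1.960.
n = p̂(1−p̂)(z/E)² = 0.404 × 0.596 × (1.960/0.04)² = 578.12 — call this n₀.
Finite-population correction with N = 2,915: n = n₀ / (1 + (n₀−1)/N) = 578.12 / 1.198 = 482.57
Round up: n = 483.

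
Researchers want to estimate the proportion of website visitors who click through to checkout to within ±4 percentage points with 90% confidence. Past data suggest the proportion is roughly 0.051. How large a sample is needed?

For a proportion with margin E = 0.04 at 90% confidence, z = 1.645.
n = p̂(1−p̂)(z/E)² = 0.051 × 0.949 × (1.645/0.04)² = 81.86
Round up: n = 82.

82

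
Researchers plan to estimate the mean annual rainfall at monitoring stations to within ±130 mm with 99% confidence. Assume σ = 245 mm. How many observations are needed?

For a mean, the margin of error is E = z·σ/√n, so n = (zσ/E)².
At 99% confidence, z = 2.576.
n = (2.576 × 245 / 130)² = 23.57
Round up: n = 24.

24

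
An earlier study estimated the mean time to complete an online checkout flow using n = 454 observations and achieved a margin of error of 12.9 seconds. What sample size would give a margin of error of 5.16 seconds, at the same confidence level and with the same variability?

2838

Margin of error scales as 1/√n, so n₂ = n₁·(E₁/E₂)².
n₂ = 454 × (12.9/5.16)² = 454 × 6.25 = 2837.50
Round up: n₂ = 2838.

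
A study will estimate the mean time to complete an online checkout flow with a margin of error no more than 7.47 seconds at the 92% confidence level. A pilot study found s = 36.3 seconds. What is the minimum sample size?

For a mean, the margin of error is E = z·σ/√n, so n = (zσ/E)².
At 92% confidence, z = 1.751.
n = (1.751 × 36.3 / 7.47)² = 72.40
Round up: n = 73.

73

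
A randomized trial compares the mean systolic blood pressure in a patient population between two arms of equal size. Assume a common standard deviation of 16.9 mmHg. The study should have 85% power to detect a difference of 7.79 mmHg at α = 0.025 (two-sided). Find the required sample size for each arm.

For two equal groups, n per group = 2·((z_{α/2} + z_β)·σ/δ)².
z_{α/2} = 2.241; z_β = 1.036 (power 85%).
n = 2 × (3.277 × 16.9 / 7.79)² = 2 × 50.54 = 101.08
Round up: n = 102 per group.

102 per group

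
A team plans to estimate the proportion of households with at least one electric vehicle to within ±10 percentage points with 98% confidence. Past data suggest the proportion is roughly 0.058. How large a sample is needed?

n = 30

For a proportion with margin E = 0.1 at 98% confidence, z = 2.326.
n = p̂(1−p̂)(z/E)² = 0.058 × 0.942 × (2.326/0.1)² = 29.56
Round up: n = 30.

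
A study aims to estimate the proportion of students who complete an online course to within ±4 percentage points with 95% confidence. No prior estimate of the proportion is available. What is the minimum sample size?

601

For a proportion with margin E = 0.04 at 95% confidence, z = 1.960.
With no prior estimate, use p = 0.5, which maximizes p(1−p) at 0.25.
n = 0.25 × (z/E)² = 0.25 × (1.960/0.04)² = 600.25
Round up: n = 601.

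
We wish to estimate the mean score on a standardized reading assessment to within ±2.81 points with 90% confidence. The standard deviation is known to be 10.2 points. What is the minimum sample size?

36

For a mean, the margin of error is E = z·σ/√n, so n = (zσ/E)².
At 90% confidence, z = 1.645.
n = (1.645 × 10.2 / 2.81)² = 35.65
Round up: n = 36.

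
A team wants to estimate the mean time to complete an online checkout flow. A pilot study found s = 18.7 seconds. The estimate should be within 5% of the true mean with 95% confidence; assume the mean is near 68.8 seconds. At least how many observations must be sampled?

For a mean, the margin of error is E = z·σ/√n, so n = (zσ/E)².
At 95% confidence, z = 1.960.
E = 5% of 68.8 = 3.44 seconds.
n = (1.960 × 18.7 / 3.44)² = 113.52
Round up: n = 114.

114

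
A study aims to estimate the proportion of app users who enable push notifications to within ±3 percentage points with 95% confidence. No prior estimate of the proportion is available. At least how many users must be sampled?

For a proportion with margin E = 0.03 at 95% confidence, z = 1.960.
With no prior estimate, use p = 0.5, which maximizes p(1−p) at 0.25.
n = 0.25 × (z/E)² = 0.25 × (1.960/0.03)² = 1067.11
Round up: n = 1068.

1068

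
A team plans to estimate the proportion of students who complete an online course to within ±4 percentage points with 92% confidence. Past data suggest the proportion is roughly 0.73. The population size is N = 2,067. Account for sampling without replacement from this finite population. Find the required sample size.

For a proportion with margin E = 0.04 at 92% confidence, z = 1.751.
n = p̂(1−p̂)(z/E)² = 0.73 × 0.27 × (1.751/0.04)² = 377.69 — call this n₀.
Finite-population correction with N = 2,067: n = n₀ / (1 + (n₀−1)/N) = 377.69 / 1.182 = 319.53
Round up: n = 320.

n = 320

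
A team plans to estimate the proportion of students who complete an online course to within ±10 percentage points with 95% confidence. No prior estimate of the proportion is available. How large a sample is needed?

97

For a proportion with margin E = 0.1 at 95% confidence, z = 1.960.
With no prior estimate, use p = 0.5, which maximizes p(1−p) at 0.25.
n = 0.25 × (z/E)² = 0.25 × (1.960/0.1)² = 96.04
Round up: n = 97.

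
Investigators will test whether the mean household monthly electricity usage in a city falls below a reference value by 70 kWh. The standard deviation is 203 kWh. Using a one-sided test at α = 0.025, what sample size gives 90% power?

89

For a one-sample z-test, n = ((z_α + z_β)·σ/δ)².
z_α = 1.960 (one-sided α = 0.025); z_β = 1.282 (power 90% → β = 0.1).
n = (3.242 × 203 / 70)² = 88.39
Round up: n = 89.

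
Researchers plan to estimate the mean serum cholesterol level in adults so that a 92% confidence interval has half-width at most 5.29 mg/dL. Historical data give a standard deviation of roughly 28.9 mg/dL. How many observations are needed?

92

For a mean, the margin of error is E = z·σ/√n, so n = (zσ/E)².
At 92% confidence, z = 1.751.
n = (1.751 × 28.9 / 5.29)² = 91.51
Round up: n = 92.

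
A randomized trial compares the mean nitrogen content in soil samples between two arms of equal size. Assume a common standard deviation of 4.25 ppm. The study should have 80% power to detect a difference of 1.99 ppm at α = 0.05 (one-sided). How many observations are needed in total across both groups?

For two equal groups, n per group = 2·((z_α + z_β)·σ/δ)².
z_α = 1.645; z_β = 0.842 (power 80%).
n = 2 × (2.487 × 4.25 / 1.99)² = 2 × 28.21 = 56.42
Round up: n = 57 per group.
Total across both groups: 2 × 57 = 114.

114 total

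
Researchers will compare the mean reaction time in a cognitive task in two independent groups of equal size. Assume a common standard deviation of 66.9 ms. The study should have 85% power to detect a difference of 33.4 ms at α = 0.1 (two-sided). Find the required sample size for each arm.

For two equal groups, n per group = 2·((z_{α/2} + z_β)·σ/δ)².
z_{α/2} = 1.645; z_β = 1.036 (power 85%).
n = 2 × (2.681 × 66.9 / 33.4)² = 2 × 28.84 = 57.68
Round up: n = 58 per group.

58 per group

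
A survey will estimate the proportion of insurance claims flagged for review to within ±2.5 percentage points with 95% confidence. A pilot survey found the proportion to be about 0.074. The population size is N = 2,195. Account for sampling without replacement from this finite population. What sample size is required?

For a proportion with margin E = 0.025 at 95% confidence, z = 1.960.
n = p̂(1−p̂)(z/E)² = 0.074 × 0.926 × (1.960/0.025)² = 421.19 — call this n₀.
Finite-population correction with N = 2,195: n = n₀ / (1 + (n₀−1)/N) = 421.19 / 1.191 = 353.64
Round up: n = 354.

354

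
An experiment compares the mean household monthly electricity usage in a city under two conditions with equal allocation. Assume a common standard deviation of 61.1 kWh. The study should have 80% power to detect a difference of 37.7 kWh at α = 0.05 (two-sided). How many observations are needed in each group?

42 per group

For two equal groups, n per group = 2·((z_{α/2} + z_β)·σ/δ)².
z_{α/2} = 1.960; z_β = 0.842 (power 80%).
n = 2 × (2.802 × 61.1 / 37.7)² = 2 × 20.62 = 41.24
Round up: n = 42 per group.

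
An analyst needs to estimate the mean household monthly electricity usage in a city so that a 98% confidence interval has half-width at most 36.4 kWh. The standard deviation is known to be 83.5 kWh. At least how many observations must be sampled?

29

For a mean, the margin of error is E = z·σ/√n, so n = (zσ/E)².
At 98% confidence, z = 2.326.
n = (2.326 × 83.5 / 36.4)² = 28.47
Round up: n = 29.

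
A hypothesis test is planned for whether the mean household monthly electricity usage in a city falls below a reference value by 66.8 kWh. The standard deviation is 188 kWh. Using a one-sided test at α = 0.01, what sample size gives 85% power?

90

For a one-sample z-test, n = ((z_α + z_β)·σ/δ)².
z_α = 2.326 (one-sided α = 0.01); z_β = 1.036 (power 85% → β = 0.15).
n = (3.362 × 188 / 66.8)² = 89.53
Round up: n = 90.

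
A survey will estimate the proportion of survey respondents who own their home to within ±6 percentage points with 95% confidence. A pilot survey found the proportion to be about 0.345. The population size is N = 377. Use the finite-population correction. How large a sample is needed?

For a proportion with margin E = 0.06 at 95% confidence, z = 1.960.
n = p̂(1−p̂)(z/E)² = 0.345 × 0.655 × (1.960/0.06)² = 241.14 — call this n₀.
Finite-population correction with N = 377: n = n₀ / (1 + (n₀−1)/N) = 241.14 / 1.637 = 147.31
Round up: n = 148.

148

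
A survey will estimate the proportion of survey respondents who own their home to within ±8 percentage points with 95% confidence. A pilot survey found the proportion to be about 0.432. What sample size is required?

n = 148

For a proportion with margin E = 0.08 at 95% confidence, z = 1.960.
n = p̂(1−p̂)(z/E)² = 0.432 × 0.568 × (1.960/0.08)² = 147.29
Round up: n = 148.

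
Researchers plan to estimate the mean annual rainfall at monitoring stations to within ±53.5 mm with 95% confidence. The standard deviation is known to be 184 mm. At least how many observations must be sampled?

For a mean, the margin of error is E = z·σ/√n, so n = (zσ/E)².
At 95% confidence, z = 1.960.
n = (1.960 × 184 / 53.5)² = 45.44
Round up: n = 46.

46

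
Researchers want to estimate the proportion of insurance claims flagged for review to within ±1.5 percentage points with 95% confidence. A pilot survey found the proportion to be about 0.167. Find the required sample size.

For a proportion with margin E = 0.015 at 95% confidence, z = 1.960.
n = p̂(1−p̂)(z/E)² = 0.167 × 0.833 × (1.960/0.015)² = 2375.15
Round up: n = 2376.

2376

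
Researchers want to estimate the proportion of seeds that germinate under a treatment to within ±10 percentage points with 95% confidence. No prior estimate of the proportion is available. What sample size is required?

n = 97

For a proportion with margin E = 0.1 at 95% confidence, z = 1.960.
With no prior estimate, use p = 0.5, which maximizes p(1−p) at 0.25.
n = 0.25 × (z/E)² = 0.25 × (1.960/0.1)² = 96.04
Round up: n = 97.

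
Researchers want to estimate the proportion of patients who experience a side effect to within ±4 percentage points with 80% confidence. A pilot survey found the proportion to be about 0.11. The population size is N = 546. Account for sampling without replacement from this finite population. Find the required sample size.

For a proportion with margin E = 0.04 at 80% confidence, z = 1.282.
n = p̂(1−p̂)(z/E)² = 0.11 × 0.89 × (1.282/0.04)² = 100.56 — call this n₀.
Finite-population correction with N = 546: n = n₀ / (1 + (n₀−1)/N) = 100.56 / 1.182 = 85.08
Round up: n = 86.

86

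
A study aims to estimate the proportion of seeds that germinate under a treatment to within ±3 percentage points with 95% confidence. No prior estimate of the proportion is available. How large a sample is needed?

1068

For a proportion with margin E = 0.03 at 95% confidence, z = 1.960.
With no prior estimate, use p = 0.5, which maximizes p(1−p) at 0.25.
n = 0.25 × (z/E)² = 0.25 × (1.960/0.03)² = 1067.11
Round up: n = 1068.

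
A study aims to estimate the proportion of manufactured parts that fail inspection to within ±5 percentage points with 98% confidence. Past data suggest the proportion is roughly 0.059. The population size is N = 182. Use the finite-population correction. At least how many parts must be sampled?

73

For a proportion with margin E = 0.05 at 98% confidence, z = 2.326.
n = p̂(1−p̂)(z/E)² = 0.059 × 0.941 × (2.326/0.05)² = 120.15 — call this n₀.
Finite-population correction with N = 182: n = n₀ / (1 + (n₀−1)/N) = 120.15 / 1.655 = 72.60
Round up: n = 73.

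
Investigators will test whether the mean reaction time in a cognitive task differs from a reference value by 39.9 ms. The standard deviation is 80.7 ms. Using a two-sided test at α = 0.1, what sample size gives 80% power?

For a one-sample z-test, n = ((z_{α/2} + z_β)·σ/δ)².
z_{α/2} = 1.645 (two-sided α = 0.1); z_β = 0.842 (power 80% → β = 0.2).
n = (2.487 × 80.7 / 39.9)² = 25.30
Round up: n = 26.

n = 26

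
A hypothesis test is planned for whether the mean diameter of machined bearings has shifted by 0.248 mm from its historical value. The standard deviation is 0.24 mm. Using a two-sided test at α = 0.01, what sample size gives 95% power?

For a one-sample z-test, n = ((z_{α/2} + z_β)·σ/δ)².
z_{α/2} = 2.576 (two-sided α = 0.01); z_β = 1.645 (power 95% → β = 0.05).
n = (4.221 × 0.24 / 0.248)² = 16.69
Round up: n = 17.

17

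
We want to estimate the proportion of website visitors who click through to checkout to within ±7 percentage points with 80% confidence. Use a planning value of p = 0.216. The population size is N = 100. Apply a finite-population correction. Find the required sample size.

For a proportion with margin E = 0.07 at 80% confidence, z = 1.282.
n = p̂(1−p̂)(z/E)² = 0.216 × 0.784 × (1.282/0.07)² = 56.80 — call this n₀.
Finite-population correction with N = 100: n = n₀ / (1 + (n₀−1)/N) = 56.80 / 1.558 = 36.46
Round up: n = 37.

n = 37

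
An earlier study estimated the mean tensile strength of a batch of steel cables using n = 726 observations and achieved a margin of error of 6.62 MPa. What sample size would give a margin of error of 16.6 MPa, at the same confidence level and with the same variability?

116

Margin of error scales as 1/√n, so n₂ = n₁·(E₁/E₂)².
n₂ = 726 × (6.62/16.6)² = 726 × 0.159 = 115.43
Round up: n₂ = 116.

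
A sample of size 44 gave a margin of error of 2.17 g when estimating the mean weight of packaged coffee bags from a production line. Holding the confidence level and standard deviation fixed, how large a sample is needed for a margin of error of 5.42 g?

n = 8

Margin of error scales as 1/√n, so n₂ = n₁·(E₁/E₂)².
n₂ = 44 × (2.17/5.42)² = 44 × 0.1603 = 7.05
Round up: n₂ = 8.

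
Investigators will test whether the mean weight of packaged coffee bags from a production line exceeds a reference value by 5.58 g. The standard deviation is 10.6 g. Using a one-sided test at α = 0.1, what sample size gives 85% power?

20

For a one-sample z-test, n = ((z_α + z_β)·σ/δ)².
z_α = 1.282 (one-sided α = 0.1); z_β = 1.036 (power 85% → β = 0.15).
n = (2.318 × 10.6 / 5.58)² = 19.39
Round up: n = 20.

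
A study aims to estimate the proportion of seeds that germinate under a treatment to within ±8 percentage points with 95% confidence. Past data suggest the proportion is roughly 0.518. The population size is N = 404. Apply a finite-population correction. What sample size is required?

n = 110

For a proportion with margin E = 0.08 at 95% confidence, z = 1.960.
n = p̂(1−p̂)(z/E)² = 0.518 × 0.482 × (1.960/0.08)² = 149.87 — call this n₀.
Finite-population correction with N = 404: n = n₀ / (1 + (n₀−1)/N) = 149.87 / 1.368 = 109.55
Round up: n = 110.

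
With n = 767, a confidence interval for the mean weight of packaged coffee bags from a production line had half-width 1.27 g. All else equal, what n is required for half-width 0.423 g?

6914

Margin of error scales as 1/√n, so n₂ = n₁·(E₁/E₂)².
n₂ = 767 × (1.27/0.423)² = 767 × 9.014 = 6913.74
Round up: n₂ = 6914.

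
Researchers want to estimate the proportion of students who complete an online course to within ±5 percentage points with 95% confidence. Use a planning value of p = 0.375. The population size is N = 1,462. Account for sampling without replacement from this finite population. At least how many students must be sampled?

For a proportion with margin E = 0.05 at 95% confidence, z = 1.960.
n = p̂(1−p̂)(z/E)² = 0.375 × 0.625 × (1.960/0.05)² = 360.15 — call this n₀.
Finite-population correction with N = 1,462: n = n₀ / (1 + (n₀−1)/N) = 360.15 / 1.246 = 289.04
Round up: n = 290.

290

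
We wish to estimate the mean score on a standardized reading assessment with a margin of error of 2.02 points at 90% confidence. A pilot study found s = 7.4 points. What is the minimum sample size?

For a mean, the margin of error is E = z·σ/√n, so n = (zσ/E)².
At 90% confidence, z = 1.645.
n = (1.645 × 7.4 / 2.02)² = 36.32
Round up: n = 37.

37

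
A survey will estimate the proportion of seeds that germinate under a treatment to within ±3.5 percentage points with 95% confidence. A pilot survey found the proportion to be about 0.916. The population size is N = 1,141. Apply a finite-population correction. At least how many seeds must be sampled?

For a proportion with margin E = 0.035 at 95% confidence, z = 1.960.
n = p̂(1−p̂)(z/E)² = 0.916 × 0.084 × (1.960/0.035)² = 241.30 — call this n₀.
Finite-population correction with N = 1,141: n = n₀ / (1 + (n₀−1)/N) = 241.30 / 1.211 = 199.26
Round up: n = 200.

200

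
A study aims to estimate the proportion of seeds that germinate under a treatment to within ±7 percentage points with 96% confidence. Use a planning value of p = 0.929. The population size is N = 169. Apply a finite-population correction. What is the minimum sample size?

43

For a proportion with margin E = 0.07 at 96% confidence, z = 2.054.
n = p̂(1−p̂)(z/E)² = 0.929 × 0.071 × (2.054/0.07)² = 56.79 — call this n₀.
Finite-population correction with N = 169: n = n₀ / (1 + (n₀−1)/N) = 56.79 / 1.33 = 42.70
Round up: n = 43.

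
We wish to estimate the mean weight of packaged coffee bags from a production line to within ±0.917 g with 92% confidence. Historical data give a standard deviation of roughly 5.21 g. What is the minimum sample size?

For a mean, the margin of error is E = z·σ/√n, so n = (zσ/E)².
At 92% confidence, z = 1.751.
n = (1.751 × 5.21 / 0.917)² = 98.97
Round up: n = 99.

n = 99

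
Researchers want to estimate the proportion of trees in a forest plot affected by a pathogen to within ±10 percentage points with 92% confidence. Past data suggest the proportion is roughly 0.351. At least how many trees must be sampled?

70

For a proportion with margin E = 0.1 at 92% confidence, z = 1.751.
n = p̂(1−p̂)(z/E)² = 0.351 × 0.649 × (1.751/0.1)² = 69.84
Round up: n = 70.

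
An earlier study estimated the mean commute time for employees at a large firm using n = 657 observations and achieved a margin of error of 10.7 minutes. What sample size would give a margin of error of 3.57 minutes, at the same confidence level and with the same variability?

Margin of error scales as 1/√n, so n₂ = n₁·(E₁/E₂)².
n₂ = 657 × (10.7/3.57)² = 657 × 8.983 = 5901.83
Round up: n₂ = 5902.

5902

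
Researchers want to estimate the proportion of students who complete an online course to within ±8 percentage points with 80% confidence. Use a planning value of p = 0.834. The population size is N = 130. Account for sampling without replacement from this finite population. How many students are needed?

29

For a proportion with margin E = 0.08 at 80% confidence, z = 1.282.
n = p̂(1−p̂)(z/E)² = 0.834 × 0.166 × (1.282/0.08)² = 35.55 — call this n₀.
Finite-population correction with N = 130: n = n₀ / (1 + (n₀−1)/N) = 35.55 / 1.266 = 28.08
Round up: n = 29.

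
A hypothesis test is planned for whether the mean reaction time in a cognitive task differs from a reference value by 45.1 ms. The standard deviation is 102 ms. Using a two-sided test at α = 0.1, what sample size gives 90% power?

44

For a one-sample z-test, n = ((z_{α/2} + z_β)·σ/δ)².
z_{α/2} = 1.645 (two-sided α = 0.1); z_β = 1.282 (power 90% → β = 0.1).
n = (2.927 × 102 / 45.1)² = 43.82
Round up: n = 44.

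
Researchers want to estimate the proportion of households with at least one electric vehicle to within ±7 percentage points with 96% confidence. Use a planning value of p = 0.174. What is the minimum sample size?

For a proportion with margin E = 0.07 at 96% confidence, z = 2.054.
n = p̂(1−p̂)(z/E)² = 0.174 × 0.826 × (2.054/0.07)² = 123.75
Round up: n = 124.

124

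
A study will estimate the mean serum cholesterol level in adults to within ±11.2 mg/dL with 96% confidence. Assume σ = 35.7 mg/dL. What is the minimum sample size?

For a mean, the margin of error is E = z·σ/√n, so n = (zσ/E)².
At 96% confidence, z = 2.054.
n = (2.054 × 35.7 / 11.2)² = 42.86
Round up: n = 43.

n = 43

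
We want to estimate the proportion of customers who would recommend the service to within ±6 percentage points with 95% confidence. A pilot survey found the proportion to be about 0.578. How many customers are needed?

For a proportion with margin E = 0.06 at 95% confidence, z = 1.960.
n = p̂(1−p̂)(z/E)² = 0.578 × 0.422 × (1.960/0.06)² = 260.29
Round up: n = 261.

261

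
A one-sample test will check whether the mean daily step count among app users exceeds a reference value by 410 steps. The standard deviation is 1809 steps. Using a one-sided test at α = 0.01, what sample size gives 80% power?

196

For a one-sample z-test, n = ((z_α + z_β)·σ/δ)².
z_α = 2.326 (one-sided α = 0.01); z_β = 0.842 (power 80% → β = 0.2).
n = (3.168 × 1809 / 410)² = 195.38
Round up: n = 196.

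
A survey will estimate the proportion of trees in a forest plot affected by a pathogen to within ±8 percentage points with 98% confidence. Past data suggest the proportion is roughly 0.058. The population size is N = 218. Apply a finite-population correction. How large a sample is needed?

For a proportion with margin E = 0.08 at 98% confidence, z = 2.326.
n = p̂(1−p̂)(z/E)² = 0.058 × 0.942 × (2.326/0.08)² = 46.19 — call this n₀.
Finite-population correction with N = 218: n = n₀ / (1 + (n₀−1)/N) = 46.19 / 1.207 = 38.27
Round up: n = 39.

n = 39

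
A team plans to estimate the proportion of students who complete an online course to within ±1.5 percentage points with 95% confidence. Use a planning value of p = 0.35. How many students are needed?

For a proportion with margin E = 0.015 at 95% confidence, z = 1.960.
n = p̂(1−p̂)(z/E)² = 0.35 × 0.65 × (1.960/0.015)² = 3884.28
Round up: n = 3885.

3885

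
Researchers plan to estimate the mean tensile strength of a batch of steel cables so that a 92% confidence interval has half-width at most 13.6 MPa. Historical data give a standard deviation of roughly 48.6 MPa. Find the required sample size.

40

For a mean, the margin of error is E = z·σ/√n, so n = (zσ/E)².
At 92% confidence, z = 1.751.
n = (1.751 × 48.6 / 13.6)² = 39.15
Round up: n = 40.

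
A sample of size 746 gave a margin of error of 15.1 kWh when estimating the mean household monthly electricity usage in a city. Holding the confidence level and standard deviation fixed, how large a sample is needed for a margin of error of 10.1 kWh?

Margin of error scales as 1/√n, so n₂ = n₁·(E₁/E₂)².
n₂ = 746 × (15.1/10.1)² = 746 × 2.235 = 1667.31
Round up: n₂ = 1668.

n = 1668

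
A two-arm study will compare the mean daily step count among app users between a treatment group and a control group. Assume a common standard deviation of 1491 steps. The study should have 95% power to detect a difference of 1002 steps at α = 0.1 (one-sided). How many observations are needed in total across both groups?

76 total

For two equal groups, n per group = 2·((z_α + z_β)·σ/δ)².
z_α = 1.282; z_β = 1.645 (power 95%).
n = 2 × (2.927 × 1491 / 1002)² = 2 × 18.97 = 37.94
Round up: n = 38 per group.
Total across both groups: 2 × 38 = 76.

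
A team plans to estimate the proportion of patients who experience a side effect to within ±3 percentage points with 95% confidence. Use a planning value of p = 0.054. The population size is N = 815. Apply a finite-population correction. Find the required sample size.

For a proportion with margin E = 0.03 at 95% confidence, z = 1.960.
n = p̂(1−p̂)(z/E)² = 0.054 × 0.946 × (1.960/0.03)² = 218.05 — call this n₀.
Finite-population correction with N = 815: n = n₀ / (1 + (n₀−1)/N) = 218.05 / 1.266 = 172.24
Round up: n = 173.

173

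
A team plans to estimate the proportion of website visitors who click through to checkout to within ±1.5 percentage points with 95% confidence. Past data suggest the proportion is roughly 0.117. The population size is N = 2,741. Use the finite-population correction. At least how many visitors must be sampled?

For a proportion with margin E = 0.015 at 95% confidence, z = 1.960.
n = p̂(1−p̂)(z/E)² = 0.117 × 0.883 × (1.960/0.015)² = 1763.91 — call this n₀.
Finite-population correction with N = 2,741: n = n₀ / (1 + (n₀−1)/N) = 1763.91 / 1.643 = 1073.59
Round up: n = 1074.

1074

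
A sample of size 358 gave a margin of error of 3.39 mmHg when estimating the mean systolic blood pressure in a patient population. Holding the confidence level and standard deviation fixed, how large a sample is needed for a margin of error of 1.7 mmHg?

1424

Margin of error scales as 1/√n, so n₂ = n₁·(E₁/E₂)².
n₂ = 358 × (3.39/1.7)² = 358 × 3.977 = 1423.77
Round up: n₂ = 1424.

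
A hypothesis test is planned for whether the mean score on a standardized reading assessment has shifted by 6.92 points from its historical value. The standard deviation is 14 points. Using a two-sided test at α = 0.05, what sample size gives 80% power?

For a one-sample z-test, n = ((z_{α/2} + z_β)·σ/δ)².
z_{α/2} = 1.960 (two-sided α = 0.05); z_β = 0.842 (power 80% → β = 0.2).
n = (2.802 × 14 / 6.92)² = 32.14
Round up: n = 33.

33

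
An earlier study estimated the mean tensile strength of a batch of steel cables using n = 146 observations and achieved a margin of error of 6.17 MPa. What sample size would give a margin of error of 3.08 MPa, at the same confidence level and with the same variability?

Margin of error scales as 1/√n, so n₂ = n₁·(E₁/E₂)².
n₂ = 146 × (6.17/3.08)² = 146 × 4.013 = 585.90
Round up: n₂ = 586.

586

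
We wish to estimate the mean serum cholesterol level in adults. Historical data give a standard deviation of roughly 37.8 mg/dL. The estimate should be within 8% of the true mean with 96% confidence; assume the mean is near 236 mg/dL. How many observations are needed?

For a mean, the margin of error is E = z·σ/√n, so n = (zσ/E)².
At 96% confidence, z = 2.054.
E = 8% of 236 = 18.88 mg/dL.
n = (2.054 × 37.8 / 18.88)² = 16.91
Round up: n = 17.

17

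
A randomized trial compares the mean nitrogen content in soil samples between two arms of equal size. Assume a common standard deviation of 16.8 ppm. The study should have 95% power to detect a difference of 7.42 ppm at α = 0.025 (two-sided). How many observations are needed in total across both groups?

310 total

For two equal groups, n per group = 2·((z_{α/2} + z_β)·σ/δ)².
z_{α/2} = 2.241; z_β = 1.645 (power 95%).
n = 2 × (3.886 × 16.8 / 7.42)² = 2 × 77.41 = 154.82
Round up: n = 155 per group.
Total across both groups: 2 × 155 = 310.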